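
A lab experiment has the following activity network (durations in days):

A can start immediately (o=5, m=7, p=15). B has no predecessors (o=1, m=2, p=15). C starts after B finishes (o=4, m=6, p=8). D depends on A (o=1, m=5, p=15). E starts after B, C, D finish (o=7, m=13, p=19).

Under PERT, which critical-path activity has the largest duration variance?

D

te_A = (5 + 4·7 + 15)/6 = 48/6 = 8; σ²_A = ((15−5)/6)² = 2.778
te_B = (1 + 4·2 + 15)/6 = 24/6 = 4; σ²_B = ((15−1)/6)² = 5.444
te_C = (4 + 4·6 + 8)/6 = 36/6 = 6; σ²_C = ((8−4)/6)² = 0.444
te_D = (1 + 4·5 + 15)/6 = 36/6 = 6; σ²_D = ((15−1)/6)² = 5.444
te_E = (7 + 4·13 + 19)/6 = 78/6 = 13; σ²_E = ((19−7)/6)² = 4.000

Forward pass:
ES_A = 0; EF_A = 8
ES_B = 0; EF_B = 4
ES_C = 4; EF_C = 4+6 = 10
ES_D = 8; EF_D = 8+6 = 14
ES_E = max(EF_B=4, EF_C=10, EF_D=14) = 14; EF_E = 14+13 = 27
Expected project duration μ = 27 days. Critical path: A → D → E.

Variances on critical path: σ²_A=2.778, σ²_D=5.444, σ²_E=4.000.
Largest is σ²_D = 5.444.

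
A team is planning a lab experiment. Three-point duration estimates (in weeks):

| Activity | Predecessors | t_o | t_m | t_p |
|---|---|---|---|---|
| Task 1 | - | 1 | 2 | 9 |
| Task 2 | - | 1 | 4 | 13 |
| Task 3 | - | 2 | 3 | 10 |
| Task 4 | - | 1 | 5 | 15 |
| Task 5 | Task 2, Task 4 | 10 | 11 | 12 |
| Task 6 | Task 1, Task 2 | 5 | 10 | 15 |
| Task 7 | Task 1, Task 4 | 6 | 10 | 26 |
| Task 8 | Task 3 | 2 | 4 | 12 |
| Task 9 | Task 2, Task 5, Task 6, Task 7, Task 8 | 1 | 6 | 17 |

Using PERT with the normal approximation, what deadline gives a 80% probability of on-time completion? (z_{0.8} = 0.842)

29.1 weeks

te_Task 1 = (1 + 4·2 + 9)/6 = 18/6 = 3; σ²_Task 1 = ((9−1)/6)² = 1.778
te_Task 2 = (1 + 4·4 + 13)/6 = 30/6 = 5; σ²_Task 2 = ((13−1)/6)² = 4.000
te_Task 3 = (2 + 4·3 + 10)/6 = 24/6 = 4; σ²_Task 3 = ((10−2)/6)² = 1.778
te_Task 4 = (1 + 4·5 + 15)/6 = 36/6 = 6; σ²_Task 4 = ((15−1)/6)² = 5.444
te_Task 5 = (10 + 4·11 + 12)/6 = 66/6 = 11; σ²_Task 5 = ((12−10)/6)² = 0.111
te_Task 6 = (5 + 4·10 + 15)/6 = 60/6 = 10; σ²_Task 6 = ((15−5)/6)² = 2.778
te_Task 7 = (6 + 4·10 + 26)/6 = 72/6 = 12; σ²_Task 7 = ((26−6)/6)² = 11.111
te_Task 8 = (2 + 4·4 + 12)/6 = 30/6 = 5; σ²_Task 8 = ((12−2)/6)² = 2.778
te_Task 9 = (1 + 4·6 + 17)/6 = 42/6 = 7; σ²_Task 9 = ((17−1)/6)² = 7.111

Forward pass:
ES_Task 1 = 0; EF_Task 1 = 3
ES_Task 2 = 0; EF_Task 2 = 5
ES_Task 3 = 0; EF_Task 3 = 4
ES_Task 4 = 0; EF_Task 4 = 6
ES_Task 5 = max(EF_Task 2=5, EF_Task 4=6) = 6; EF_Task 5 = 6+11 = 17
ES_Task 6 = max(EF_Task 1=3, EF_Task 2=5) = 5; EF_Task 6 = 5+10 = 15
ES_Task 7 = max(EF_Task 1=3, EF_Task 4=6) = 6; EF_Task 7 = 6+12 = 18
ES_Task 8 = 4; EF_Task 8 = 4+5 = 9
ES_Task 9 = max(EF_Task 2=5, EF_Task 5=17, EF_Task 6=15, EF_Task 7=18, EF_Task 8=9) = 18; EF_Task 9 = 18+7 = 25
Expected project duration μ = 25 weeks. Critical path: Task 4 → Task 7 → Task 9.

Variance along critical path = 5.444 + 11.111 + 7.111 = 23.667; σ = 4.865 weeks.
D = μ + z·σ = 25 + 0.842·4.865 = 29.1 weeks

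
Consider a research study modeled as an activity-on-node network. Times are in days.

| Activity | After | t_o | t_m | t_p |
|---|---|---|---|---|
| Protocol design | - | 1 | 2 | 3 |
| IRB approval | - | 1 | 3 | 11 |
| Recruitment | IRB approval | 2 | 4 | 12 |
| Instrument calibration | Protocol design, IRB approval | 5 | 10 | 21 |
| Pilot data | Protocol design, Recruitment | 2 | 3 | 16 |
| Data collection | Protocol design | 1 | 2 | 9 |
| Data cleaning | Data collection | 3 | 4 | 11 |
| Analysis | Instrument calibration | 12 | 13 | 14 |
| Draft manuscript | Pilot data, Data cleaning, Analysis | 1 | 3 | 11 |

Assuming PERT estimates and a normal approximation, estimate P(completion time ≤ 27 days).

te_Protocol design = (1 + 4·2 + 3)/6 = 12/6 = 2; σ²_Protocol design = ((3−1)/6)² = 0.111
te_IRB approval = (1 + 4·3 + 11)/6 = 24/6 = 4; σ²_IRB approval = ((11−1)/6)² = 2.778
te_Recruitment = (2 + 4·4 + 12)/6 = 30/6 = 5; σ²_Recruitment = ((12−2)/6)² = 2.778
te_Instrument calibration = (5 + 4·10 + 21)/6 = 66/6 = 11; σ²_Instrument calibration = ((21−5)/6)² = 7.111
te_Pilot data = (2 + 4·3 + 16)/6 = 30/6 = 5; σ²_Pilot data = ((16−2)/6)² = 5.444
te_Data collection = (1 + 4·2 + 9)/6 = 18/6 = 3; σ²_Data collection = ((9−1)/6)² = 1.778
te_Data cleaning = (3 + 4·4 + 11)/6 = 30/6 = 5; σ²_Data cleaning = ((11−3)/6)² = 1.778
te_Analysis = (12 + 4·13 + 14)/6 = 78/6 = 13; σ²_Analysis = ((14−12)/6)² = 0.111
te_Draft manuscript = (1 + 4·3 + 11)/6 = 24/6 = 4; σ²_Draft manuscript = ((11−1)/6)² = 2.778

Forward pass:
ES_Protocol design = 0; EF_Protocol design = 2
ES_IRB approval = 0; EF_IRB approval = 4
ES_Recruitment = 4; EF_Recruitment = 4+5 = 9
ES_Instrument calibration = max(EF_Protocol design=2, EF_IRB approval=4) = 4; EF_Instrument calibration = 4+11 = 15
ES_Pilot data = max(EF_Protocol design=2, EF_Recruitment=9) = 9; EF_Pilot data = 9+5 = 14
ES_Data collection = 2; EF_Data collection = 2+3 = 5
ES_Data cleaning = 5; EF_Data cleaning = 5+5 = 10
ES_Analysis = 15; EF_Analysis = 15+13 = 28
ES_Draft manuscript = max(EF_Pilot data=14, EF_Data cleaning=10, EF_Analysis=28) = 28; EF_Draft manuscript = 28+4 = 32
Expected project duration μ = 32 days. Critical path: IRB approval → Instrument calibration → Analysis → Draft manuscript.

Variance along critical path = 2.778 + 7.111 + 0.111 + 2.778 = 12.778; σ = √12.778 = 3.575 days.
Z = (27 − 32) / 3.575 = -1.399
P(T ≤ 27) = Φ(-1.399) ≈ 0.081

0.081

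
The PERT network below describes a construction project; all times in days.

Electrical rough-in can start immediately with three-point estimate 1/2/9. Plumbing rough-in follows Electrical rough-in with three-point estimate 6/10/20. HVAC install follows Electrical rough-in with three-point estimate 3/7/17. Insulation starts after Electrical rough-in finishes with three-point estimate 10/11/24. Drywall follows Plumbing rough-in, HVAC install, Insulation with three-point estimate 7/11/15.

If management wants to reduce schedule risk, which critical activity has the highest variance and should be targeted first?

te_Electrical rough-in = (1 + 4·2 + 9)/6 = 18/6 = 3; σ²_Electrical rough-in = ((9−1)/6)² = 1.778
te_Plumbing rough-in = (6 + 4·10 + 20)/6 = 66/6 = 11; σ²_Plumbing rough-in = ((20−6)/6)² = 5.444
te_HVAC install = (3 + 4·7 + 17)/6 = 48/6 = 8; σ²_HVAC install = ((17−3)/6)² = 5.444
te_Insulation = (10 + 4·11 + 24)/6 = 78/6 = 13; σ²_Insulation = ((24−10)/6)² = 5.444
te_Drywall = (7 + 4·11 + 15)/6 = 66/6 = 11; σ²_Drywall = ((15−7)/6)² = 1.778

Forward pass:
ES_Electrical rough-in = 0; EF_Electrical rough-in = 3
ES_Plumbing rough-in = 3; EF_Plumbing rough-in = 3+11 = 14
ES_HVAC install = 3; EF_HVAC install = 3+8 = 11
ES_Insulation = 3; EF_Insulation = 3+13 = 16
ES_Drywall = max(EF_Plumbing rough-in=14, EF_HVAC install=11, EF_Insulation=16) = 16; EF_Drywall = 16+11 = 27
Expected project duration μ = 27 days. Critical path: Electrical rough-in → Insulation → Drywall.

Variances on critical path: σ²_Electrical rough-in=1.778, σ²_Insulation=5.444, σ²_Drywall=1.778.
Largest is σ²_Insulation = 5.444.

Insulation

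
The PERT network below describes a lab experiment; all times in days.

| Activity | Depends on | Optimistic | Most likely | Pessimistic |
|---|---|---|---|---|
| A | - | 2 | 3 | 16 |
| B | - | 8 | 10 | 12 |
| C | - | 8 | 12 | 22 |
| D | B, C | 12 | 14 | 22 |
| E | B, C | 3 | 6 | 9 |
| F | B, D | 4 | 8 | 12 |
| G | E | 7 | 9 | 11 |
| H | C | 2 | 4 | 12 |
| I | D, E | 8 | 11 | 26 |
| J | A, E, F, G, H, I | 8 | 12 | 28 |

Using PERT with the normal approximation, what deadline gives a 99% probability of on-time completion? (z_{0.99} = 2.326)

te_A = (2 + 4·3 + 16)/6 = 30/6 = 5; σ²_A = ((16−2)/6)² = 5.444
te_B = (8 + 4·10 + 12)/6 = 60/6 = 10; σ²_B = ((12−8)/6)² = 0.444
te_C = (8 + 4·12 + 22)/6 = 78/6 = 13; σ²_C = ((22−8)/6)² = 5.444
te_D = (12 + 4·14 + 22)/6 = 90/6 = 15; σ²_D = ((22−12)/6)² = 2.778
te_E = (3 + 4·6 + 9)/6 = 36/6 = 6; σ²_E = ((9−3)/6)² = 1.000
te_F = (4 + 4·8 + 12)/6 = 48/6 = 8; σ²_F = ((12−4)/6)² = 1.778
te_G = (7 + 4·9 + 11)/6 = 54/6 = 9; σ²_G = ((11−7)/6)² = 0.444
te_H = (2 + 4·4 + 12)/6 = 30/6 = 5; σ²_H = ((12−2)/6)² = 2.778
te_I = (8 + 4·11 + 26)/6 = 78/6 = 13; σ²_I = ((26−8)/6)² = 9.000
te_J = (8 + 4·12 + 28)/6 = 84/6 = 14; σ²_J = ((28−8)/6)² = 11.111

Forward pass:
ES_A = 0; EF_A = 5
ES_B = 0; EF_B = 10
ES_C = 0; EF_C = 13
ES_D = max(EF_B=10, EF_C=13) = 13; EF_D = 13+15 = 28
ES_E = max(EF_B=10, EF_C=13) = 13; EF_E = 13+6 = 19
ES_F = max(EF_B=10, EF_D=28) = 28; EF_F = 28+8 = 36
ES_G = 19; EF_G = 19+9 = 28
ES_H = 13; EF_H = 13+5 = 18
ES_I = max(EF_D=28, EF_E=19) = 28; EF_I = 28+13 = 41
ES_J = max(EF_A=5, EF_E=19, EF_F=36, EF_G=28, EF_H=18, EF_I=41) = 41; EF_J = 41+14 = 55
Expected project duration μ = 55 days. Critical path: C → D → I → J.

Variance along critical path = 5.444 + 2.778 + 9.000 + 11.111 = 28.333; σ = 5.323 days.
D = μ + z·σ = 55 + 2.326·5.323 = 67.4 days

67.4 days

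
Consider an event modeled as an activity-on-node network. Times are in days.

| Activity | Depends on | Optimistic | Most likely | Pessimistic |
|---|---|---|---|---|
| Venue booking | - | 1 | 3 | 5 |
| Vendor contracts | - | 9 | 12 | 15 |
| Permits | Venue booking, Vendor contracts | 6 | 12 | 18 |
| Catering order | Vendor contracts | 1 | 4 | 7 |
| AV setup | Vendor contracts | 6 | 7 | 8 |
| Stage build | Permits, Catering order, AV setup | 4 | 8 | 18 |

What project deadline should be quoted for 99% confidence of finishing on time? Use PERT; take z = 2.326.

te_Venue booking = (1 + 4·3 + 5)/6 = 18/6 = 3; σ²_Venue booking = ((5−1)/6)² = 0.444
te_Vendor contracts = (9 + 4·12 + 15)/6 = 72/6 = 12; σ²_Vendor contracts = ((15−9)/6)² = 1.000
te_Permits = (6 + 4·12 + 18)/6 = 72/6 = 12; σ²_Permits = ((18−6)/6)² = 4.000
te_Catering order = (1 + 4·4 + 7)/6 = 24/6 = 4; σ²_Catering order = ((7−1)/6)² = 1.000
te_AV setup = (6 + 4·7 + 8)/6 = 42/6 = 7; σ²_AV setup = ((8−6)/6)² = 0.111
te_Stage build = (4 + 4·8 + 18)/6 = 54/6 = 9; σ²_Stage build = ((18−4)/6)² = 5.444

Forward pass:
ES_Venue booking = 0; EF_Venue booking = 3
ES_Vendor contracts = 0; EF_Vendor contracts = 12
ES_Permits = max(EF_Venue booking=3, EF_Vendor contracts=12) = 12; EF_Permits = 12+12 = 24
ES_Catering order = 12; EF_Catering order = 12+4 = 16
ES_AV setup = 12; EF_AV setup = 12+7 = 19
ES_Stage build = max(EF_Permits=24, EF_Catering order=16, EF_AV setup=19) = 24; EF_Stage build = 24+9 = 33
Expected project duration μ = 33 days. Critical path: Vendor contracts → Permits → Stage build.

Variance along critical path = 1.000 + 4.000 + 5.444 = 10.444; σ = 3.232 days.
D = μ + z·σ = 33 + 2.326·3.232 = 40.5 days

40.5 days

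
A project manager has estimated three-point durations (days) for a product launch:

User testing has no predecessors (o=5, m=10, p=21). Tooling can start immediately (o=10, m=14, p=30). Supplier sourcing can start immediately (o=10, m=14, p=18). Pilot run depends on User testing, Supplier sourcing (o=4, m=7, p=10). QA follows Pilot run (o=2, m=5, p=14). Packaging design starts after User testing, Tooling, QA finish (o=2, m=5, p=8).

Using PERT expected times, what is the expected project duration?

32 days

te_User testing = (5 + 4·10 + 21)/6 = 66/6 = 11
te_Tooling = (10 + 4·14 + 30)/6 = 96/6 = 16
te_Supplier sourcing = (10 + 4·14 + 18)/6 = 84/6 = 14
te_Pilot run = (4 + 4·7 + 10)/6 = 42/6 = 7
te_QA = (2 + 4·5 + 14)/6 = 36/6 = 6
te_Packaging design = (2 + 4·5 + 8)/6 = 30/6 = 5

Forward pass:
ES_User testing = 0; EF_User testing = 11
ES_Tooling = 0; EF_Tooling = 16
ES_Supplier sourcing = 0; EF_Supplier sourcing = 14
ES_Pilot run = max(EF_User testing=11, EF_Supplier sourcing=14) = 14; EF_Pilot run = 14+7 = 21
ES_QA = 21; EF_QA = 21+6 = 27
ES_Packaging design = max(EF_User testing=11, EF_Tooling=16, EF_QA=27) = 27; EF_Packaging design = 27+5 = 32
Expected project duration μ = 32 days. Critical path: Supplier sourcing → Pilot run → QA → Packaging design.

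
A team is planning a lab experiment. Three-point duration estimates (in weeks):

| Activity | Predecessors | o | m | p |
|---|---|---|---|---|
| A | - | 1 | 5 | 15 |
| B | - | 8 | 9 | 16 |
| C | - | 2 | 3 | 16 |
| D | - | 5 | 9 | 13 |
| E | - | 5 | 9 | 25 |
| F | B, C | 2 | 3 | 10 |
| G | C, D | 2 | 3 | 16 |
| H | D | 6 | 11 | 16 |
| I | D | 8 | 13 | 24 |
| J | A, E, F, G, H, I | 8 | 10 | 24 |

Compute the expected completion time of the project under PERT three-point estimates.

te_A = (1 + 4·5 + 15)/6 = 36/6 = 6
te_B = (8 + 4·9 + 16)/6 = 60/6 = 10
te_C = (2 + 4·3 + 16)/6 = 30/6 = 5
te_D = (5 + 4·9 + 13)/6 = 54/6 = 9
te_E = (5 + 4·9 + 25)/6 = 66/6 = 11
te_F = (2 + 4·3 + 10)/6 = 24/6 = 4
te_G = (2 + 4·3 + 16)/6 = 30/6 = 5
te_H = (6 + 4·11 + 16)/6 = 66/6 = 11
te_I = (8 + 4·13 + 24)/6 = 84/6 = 14
te_J = (8 + 4·10 + 24)/6 = 72/6 = 12

Forward pass:
ES_A = 0; EF_A = 6
ES_B = 0; EF_B = 10
ES_C = 0; EF_C = 5
ES_D = 0; EF_D = 9
ES_E = 0; EF_E = 11
ES_F = max(EF_B=10, EF_C=5) = 10; EF_F = 10+4 = 14
ES_G = max(EF_C=5, EF_D=9) = 9; EF_G = 9+5 = 14
ES_H = 9; EF_H = 9+11 = 20
ES_I = 9; EF_I = 9+14 = 23
ES_J = max(EF_A=6, EF_E=11, EF_F=14, EF_G=14, EF_H=20, EF_I=23) = 23; EF_J = 23+12 = 35
Expected project duration μ = 35 weeks. Critical path: D → I → J.

35 weeks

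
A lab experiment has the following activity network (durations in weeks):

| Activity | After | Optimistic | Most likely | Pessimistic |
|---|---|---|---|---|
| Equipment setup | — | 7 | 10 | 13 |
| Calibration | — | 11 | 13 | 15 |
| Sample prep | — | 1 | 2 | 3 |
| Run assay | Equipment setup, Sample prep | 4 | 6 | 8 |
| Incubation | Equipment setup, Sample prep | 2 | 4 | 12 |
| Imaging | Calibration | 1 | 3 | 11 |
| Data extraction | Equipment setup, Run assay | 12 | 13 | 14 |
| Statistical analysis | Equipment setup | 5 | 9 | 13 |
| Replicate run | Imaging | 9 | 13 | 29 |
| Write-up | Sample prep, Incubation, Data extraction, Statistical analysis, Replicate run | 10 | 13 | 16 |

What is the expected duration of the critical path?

45 weeks

te_Equipment setup = (7 + 4·10 + 13)/6 = 60/6 = 10
te_Calibration = (11 + 4·13 + 15)/6 = 78/6 = 13
te_Sample prep = (1 + 4·2 + 3)/6 = 12/6 = 2
te_Run assay = (4 + 4·6 + 8)/6 = 36/6 = 6
te_Incubation = (2 + 4·4 + 12)/6 = 30/6 = 5
te_Imaging = (1 + 4·3 + 11)/6 = 24/6 = 4
te_Data extraction = (12 + 4·13 + 14)/6 = 78/6 = 13
te_Statistical analysis = (5 + 4·9 + 13)/6 = 54/6 = 9
te_Replicate run = (9 + 4·13 + 29)/6 = 90/6 = 15
te_Write-up = (10 + 4·13 + 16)/6 = 78/6 = 13

Forward pass:
ES_Equipment setup = 0; EF_Equipment setup = 10
ES_Calibration = 0; EF_Calibration = 13
ES_Sample prep = 0; EF_Sample prep = 2
ES_Run assay = max(EF_Equipment setup=10, EF_Sample prep=2) = 10; EF_Run assay = 10+6 = 16
ES_Incubation = max(EF_Equipment setup=10, EF_Sample prep=2) = 10; EF_Incubation = 10+5 = 15
ES_Imaging = 13; EF_Imaging = 13+4 = 17
ES_Data extraction = max(EF_Equipment setup=10, EF_Run assay=16) = 16; EF_Data extraction = 16+13 = 29
ES_Statistical analysis = 10; EF_Statistical analysis = 10+9 = 19
ES_Replicate run = 17; EF_Replicate run = 17+15 = 32
ES_Write-up = max(EF_Sample prep=2, EF_Incubation=15, EF_Data extraction=29, EF_Statistical analysis=19, EF_Replicate run=32) = 32; EF_Write-up = 32+13 = 45
Expected project duration μ = 45 weeks. Critical path: Calibration → Imaging → Replicate run → Write-up.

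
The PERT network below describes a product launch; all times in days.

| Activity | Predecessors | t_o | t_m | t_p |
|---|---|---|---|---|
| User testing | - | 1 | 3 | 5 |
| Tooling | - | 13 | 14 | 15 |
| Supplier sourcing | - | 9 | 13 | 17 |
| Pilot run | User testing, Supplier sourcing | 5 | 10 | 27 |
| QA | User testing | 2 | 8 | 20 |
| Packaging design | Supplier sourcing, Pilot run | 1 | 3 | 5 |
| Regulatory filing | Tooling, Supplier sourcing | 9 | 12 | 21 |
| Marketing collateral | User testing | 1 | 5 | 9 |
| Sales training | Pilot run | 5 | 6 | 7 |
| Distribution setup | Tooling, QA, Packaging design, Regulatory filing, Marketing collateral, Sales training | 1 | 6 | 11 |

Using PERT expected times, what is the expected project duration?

37 days

te_User testing = (1 + 4·3 + 5)/6 = 18/6 = 3
te_Tooling = (13 + 4·14 + 15)/6 = 84/6 = 14
te_Supplier sourcing = (9 + 4·13 + 17)/6 = 78/6 = 13
te_Pilot run = (5 + 4·10 + 27)/6 = 72/6 = 12
te_QA = (2 + 4·8 + 20)/6 = 54/6 = 9
te_Packaging design = (1 + 4·3 + 5)/6 = 18/6 = 3
te_Regulatory filing = (9 + 4·12 + 21)/6 = 78/6 = 13
te_Marketing collateral = (1 + 4·5 + 9)/6 = 30/6 = 5
te_Sales training = (5 + 4·6 + 7)/6 = 36/6 = 6
te_Distribution setup = (1 + 4·6 + 11)/6 = 36/6 = 6

Forward pass:
ES_User testing = 0; EF_User testing = 3
ES_Tooling = 0; EF_Tooling = 14
ES_Supplier sourcing = 0; EF_Supplier sourcing = 13
ES_Pilot run = max(EF_User testing=3, EF_Supplier sourcing=13) = 13; EF_Pilot run = 13+12 = 25
ES_QA = 3; EF_QA = 3+9 = 12
ES_Packaging design = max(EF_Supplier sourcing=13, EF_Pilot run=25) = 25; EF_Packaging design = 25+3 = 28
ES_Regulatory filing = max(EF_Tooling=14, EF_Supplier sourcing=13) = 14; EF_Regulatory filing = 14+13 = 27
ES_Marketing collateral = 3; EF_Marketing collateral = 3+5 = 8
ES_Sales training = 25; EF_Sales training = 25+6 = 31
ES_Distribution setup = max(EF_Tooling=14, EF_QA=12, EF_Packaging design=28, EF_Regulatory filing=27, EF_Marketing collateral=8, EF_Sales training=31) = 31; EF_Distribution setup = 31+6 = 37
Expected project duration μ = 37 days. Critical path: Supplier sourcing → Pilot run → Sales training → Distribution setup.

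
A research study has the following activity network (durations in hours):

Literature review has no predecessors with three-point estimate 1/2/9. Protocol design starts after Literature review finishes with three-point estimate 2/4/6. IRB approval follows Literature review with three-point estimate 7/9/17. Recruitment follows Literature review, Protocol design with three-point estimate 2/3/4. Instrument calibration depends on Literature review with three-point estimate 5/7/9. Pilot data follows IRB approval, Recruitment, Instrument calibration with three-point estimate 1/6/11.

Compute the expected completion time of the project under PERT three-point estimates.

19 hours

te_Literature review = (1 + 4·2 + 9)/6 = 18/6 = 3
te_Protocol design = (2 + 4·4 + 6)/6 = 24/6 = 4
te_IRB approval = (7 + 4·9 + 17)/6 = 60/6 = 10
te_Recruitment = (2 + 4·3 + 4)/6 = 18/6 = 3
te_Instrument calibration = (5 + 4·7 + 9)/6 = 42/6 = 7
te_Pilot data = (1 + 4·6 + 11)/6 = 36/6 = 6

Forward pass:
ES_Literature review = 0; EF_Literature review = 3
ES_Protocol design = 3; EF_Protocol design = 3+4 = 7
ES_IRB approval = 3; EF_IRB approval = 3+10 = 13
ES_Recruitment = max(EF_Literature review=3, EF_Protocol design=7) = 7; EF_Recruitment = 7+3 = 10
ES_Instrument calibration = 3; EF_Instrument calibration = 3+7 = 10
ES_Pilot data = max(EF_IRB approval=13, EF_Recruitment=10, EF_Instrument calibration=10) = 13; EF_Pilot data = 13+6 = 19
Expected project duration μ = 19 hours. Critical path: Literature review → IRB approval → Pilot data.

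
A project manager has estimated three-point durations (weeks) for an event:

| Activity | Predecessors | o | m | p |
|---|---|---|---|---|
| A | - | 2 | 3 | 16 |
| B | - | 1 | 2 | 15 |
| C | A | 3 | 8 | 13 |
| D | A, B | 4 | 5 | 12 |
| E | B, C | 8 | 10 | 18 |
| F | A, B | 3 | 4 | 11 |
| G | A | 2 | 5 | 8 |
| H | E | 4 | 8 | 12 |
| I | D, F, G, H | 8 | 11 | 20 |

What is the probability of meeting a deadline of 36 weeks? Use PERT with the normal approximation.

te_A = (2 + 4·3 + 16)/6 = 30/6 = 5; σ²_A = ((16−2)/6)² = 5.444
te_B = (1 + 4·2 + 15)/6 = 24/6 = 4; σ²_B = ((15−1)/6)² = 5.444
te_C = (3 + 4·8 + 13)/6 = 48/6 = 8; σ²_C = ((13−3)/6)² = 2.778
te_D = (4 + 4·5 + 12)/6 = 36/6 = 6; σ²_D = ((12−4)/6)² = 1.778
te_E = (8 + 4·10 + 18)/6 = 66/6 = 11; σ²_E = ((18−8)/6)² = 2.778
te_F = (3 + 4·4 + 11)/6 = 30/6 = 5; σ²_F = ((11−3)/6)² = 1.778
te_G = (2 + 4·5 + 8)/6 = 30/6 = 5; σ²_G = ((8−2)/6)² = 1.000
te_H = (4 + 4·8 + 12)/6 = 48/6 = 8; σ²_H = ((12−4)/6)² = 1.778
te_I = (8 + 4·11 + 20)/6 = 72/6 = 12; σ²_I = ((20−8)/6)² = 4.000

Forward pass:
ES_A = 0; EF_A = 5
ES_B = 0; EF_B = 4
ES_C = 5; EF_C = 5+8 = 13
ES_D = max(EF_A=5, EF_B=4) = 5; EF_D = 5+6 = 11
ES_E = max(EF_B=4, EF_C=13) = 13; EF_E = 13+11 = 24
ES_F = max(EF_A=5, EF_B=4) = 5; EF_F = 5+5 = 10
ES_G = 5; EF_G = 5+5 = 10
ES_H = 24; EF_H = 24+8 = 32
ES_I = max(EF_D=11, EF_F=10, EF_G=10, EF_H=32) = 32; EF_I = 32+12 = 44
Expected project duration μ = 44 weeks. Critical path: A → C → E → H → I.

Variance along critical path = 5.444 + 2.778 + 2.778 + 1.778 + 4.000 = 16.778; σ = √16.778 = 4.096 weeks.
Z = (36 − 44) / 4.096 = -1.953
P(T ≤ 36) = Φ(-1.953) ≈ 0.025

0.025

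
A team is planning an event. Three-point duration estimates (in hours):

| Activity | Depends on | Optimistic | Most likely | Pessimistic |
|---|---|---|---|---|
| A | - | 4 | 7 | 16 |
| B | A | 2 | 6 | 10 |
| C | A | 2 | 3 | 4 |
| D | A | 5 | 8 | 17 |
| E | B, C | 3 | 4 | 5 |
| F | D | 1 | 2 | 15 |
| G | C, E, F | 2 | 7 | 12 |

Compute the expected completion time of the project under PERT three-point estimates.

te_A = (4 + 4·7 + 16)/6 = 48/6 = 8
te_B = (2 + 4·6 + 10)/6 = 36/6 = 6
te_C = (2 + 4·3 + 4)/6 = 18/6 = 3
te_D = (5 + 4·8 + 17)/6 = 54/6 = 9
te_E = (3 + 4·4 + 5)/6 = 24/6 = 4
te_F = (1 + 4·2 + 15)/6 = 24/6 = 4
te_G = (2 + 4·7 + 12)/6 = 42/6 = 7

Forward pass:
ES_A = 0; EF_A = 8
ES_B = 8; EF_B = 8+6 = 14
ES_C = 8; EF_C = 8+3 = 11
ES_D = 8; EF_D = 8+9 = 17
ES_E = max(EF_B=14, EF_C=11) = 14; EF_E = 14+4 = 18
ES_F = 17; EF_F = 17+4 = 21
ES_G = max(EF_C=11, EF_E=18, EF_F=21) = 21; EF_G = 21+7 = 28
Expected project duration μ = 28 hours. Critical path: A → D → F → G.

28 hours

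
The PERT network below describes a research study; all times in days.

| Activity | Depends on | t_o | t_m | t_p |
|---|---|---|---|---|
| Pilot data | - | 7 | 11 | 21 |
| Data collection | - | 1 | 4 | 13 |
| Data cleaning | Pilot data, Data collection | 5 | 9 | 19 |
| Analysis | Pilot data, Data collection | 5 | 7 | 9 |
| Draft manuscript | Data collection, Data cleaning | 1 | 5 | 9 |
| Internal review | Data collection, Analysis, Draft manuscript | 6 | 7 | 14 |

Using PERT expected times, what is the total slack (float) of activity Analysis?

8 days

te_Pilot data = (7 + 4·11 + 21)/6 = 72/6 = 12
te_Data collection = (1 + 4·4 + 13)/6 = 30/6 = 5
te_Data cleaning = (5 + 4·9 + 19)/6 = 60/6 = 10
te_Analysis = (5 + 4·7 + 9)/6 = 42/6 = 7
te_Draft manuscript = (1 + 4·5 + 9)/6 = 30/6 = 5
te_Internal review = (6 + 4·7 + 14)/6 = 48/6 = 8

Forward pass:
ES_Pilot data = 0; EF_Pilot data = 12
ES_Data collection = 0; EF_Data collection = 5
ES_Data cleaning = max(EF_Pilot data=12, EF_Data collection=5) = 12; EF_Data cleaning = 12+10 = 22
ES_Analysis = max(EF_Pilot data=12, EF_Data collection=5) = 12; EF_Analysis = 12+7 = 19
ES_Draft manuscript = max(EF_Data collection=5, EF_Data cleaning=22) = 22; EF_Draft manuscript = 22+5 = 27
ES_Internal review = max(EF_Data collection=5, EF_Analysis=19, EF_Draft manuscript=27) = 27; EF_Internal review = 27+8 = 35
Expected project duration μ = 35 days. Critical path: Pilot data → Data cleaning → Draft manuscript → Internal review.

Backward pass:
LF_Internal review = 35; LS_Internal review = 35−8 = 27
LF_Draft manuscript = LS_Internal review = 27; LS_Draft manuscript = 27−5 = 22
LF_Analysis = LS_Internal review = 27; LS_Analysis = 27−7 = 20
LF_Data cleaning = LS_Draft manuscript = 22; LS_Data cleaning = 22−10 = 12
LF_Data collection = min(LS_Data cleaning=12, LS_Analysis=20, LS_Draft manuscript=22, LS_Internal review=27) = 12; LS_Data collection = 12−5 = 7
LF_Pilot data = min(LS_Data cleaning=12, LS_Analysis=20) = 12; LS_Pilot data = 12−12 = 0
Slack_Analysis = LS_Analysis − ES_Analysis = 20 − 12 = 8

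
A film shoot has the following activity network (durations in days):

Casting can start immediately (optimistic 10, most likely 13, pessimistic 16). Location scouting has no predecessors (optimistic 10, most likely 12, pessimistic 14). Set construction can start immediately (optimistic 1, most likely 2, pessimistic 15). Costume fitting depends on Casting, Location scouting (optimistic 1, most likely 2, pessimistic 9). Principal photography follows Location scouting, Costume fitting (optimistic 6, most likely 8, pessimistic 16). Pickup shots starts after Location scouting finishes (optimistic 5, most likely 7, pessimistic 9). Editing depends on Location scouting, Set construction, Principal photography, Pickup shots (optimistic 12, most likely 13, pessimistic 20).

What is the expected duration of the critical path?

te_Casting = (10 + 4·13 + 16)/6 = 78/6 = 13
te_Location scouting = (10 + 4·12 + 14)/6 = 72/6 = 12
te_Set construction = (1 + 4·2 + 15)/6 = 24/6 = 4
te_Costume fitting = (1 + 4·2 + 9)/6 = 18/6 = 3
te_Principal photography = (6 + 4·8 + 16)/6 = 54/6 = 9
te_Pickup shots = (5 + 4·7 + 9)/6 = 42/6 = 7
te_Editing = (12 + 4·13 + 20)/6 = 84/6 = 14

Forward pass:
ES_Casting = 0; EF_Casting = 13
ES_Location scouting = 0; EF_Location scouting = 12
ES_Set construction = 0; EF_Set construction = 4
ES_Costume fitting = max(EF_Casting=13, EF_Location scouting=12) = 13; EF_Costume fitting = 13+3 = 16
ES_Principal photography = max(EF_Location scouting=12, EF_Costume fitting=16) = 16; EF_Principal photography = 16+9 = 25
ES_Pickup shots = 12; EF_Pickup shots = 12+7 = 19
ES_Editing = max(EF_Location scouting=12, EF_Set construction=4, EF_Principal photography=25, EF_Pickup shots=19) = 25; EF_Editing = 25+14 = 39
Expected project duration μ = 39 days. Critical path: Casting → Costume fitting → Principal photography → Editing.

39 days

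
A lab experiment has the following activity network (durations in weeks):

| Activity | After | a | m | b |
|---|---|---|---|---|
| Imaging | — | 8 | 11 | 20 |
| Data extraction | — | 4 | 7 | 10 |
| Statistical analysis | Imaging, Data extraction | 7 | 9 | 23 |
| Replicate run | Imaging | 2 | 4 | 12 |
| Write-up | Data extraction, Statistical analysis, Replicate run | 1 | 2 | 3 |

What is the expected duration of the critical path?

25 weeks

te_Imaging = (8 + 4·11 + 20)/6 = 72/6 = 12
te_Data extraction = (4 + 4·7 + 10)/6 = 42/6 = 7
te_Statistical analysis = (7 + 4·9 + 23)/6 = 66/6 = 11
te_Replicate run = (2 + 4·4 + 12)/6 = 30/6 = 5
te_Write-up = (1 + 4·2 + 3)/6 = 12/6 = 2

Forward pass:
ES_Imaging = 0; EF_Imaging = 12
ES_Data extraction = 0; EF_Data extraction = 7
ES_Statistical analysis = max(EF_Imaging=12, EF_Data extraction=7) = 12; EF_Statistical analysis = 12+11 = 23
ES_Replicate run = 12; EF_Replicate run = 12+5 = 17
ES_Write-up = max(EF_Data extraction=7, EF_Statistical analysis=23, EF_Replicate run=17) = 23; EF_Write-up = 23+2 = 25
Expected project duration μ = 25 weeks. Critical path: Imaging → Statistical analysis → Write-up.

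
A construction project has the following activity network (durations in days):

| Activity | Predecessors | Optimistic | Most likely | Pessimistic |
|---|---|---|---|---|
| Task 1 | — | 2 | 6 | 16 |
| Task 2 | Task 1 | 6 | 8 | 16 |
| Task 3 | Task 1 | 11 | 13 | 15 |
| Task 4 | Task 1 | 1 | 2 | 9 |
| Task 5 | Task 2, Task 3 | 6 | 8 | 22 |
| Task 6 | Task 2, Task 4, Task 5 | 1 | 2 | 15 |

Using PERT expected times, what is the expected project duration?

te_Task 1 = (2 + 4·6 + 16)/6 = 42/6 = 7
te_Task 2 = (6 + 4·8 + 16)/6 = 54/6 = 9
te_Task 3 = (11 + 4·13 + 15)/6 = 78/6 = 13
te_Task 4 = (1 + 4·2 + 9)/6 = 18/6 = 3
te_Task 5 = (6 + 4·8 + 22)/6 = 60/6 = 10
te_Task 6 = (1 + 4·2 + 15)/6 = 24/6 = 4

Forward pass:
ES_Task 1 = 0; EF_Task 1 = 7
ES_Task 2 = 7; EF_Task 2 = 7+9 = 16
ES_Task 3 = 7; EF_Task 3 = 7+13 = 20
ES_Task 4 = 7; EF_Task 4 = 7+3 = 10
ES_Task 5 = max(EF_Task 2=16, EF_Task 3=20) = 20; EF_Task 5 = 20+10 = 30
ES_Task 6 = max(EF_Task 2=16, EF_Task 4=10, EF_Task 5=30) = 30; EF_Task 6 = 30+4 = 34
Expected project duration μ = 34 days. Critical path: Task 1 → Task 3 → Task 5 → Task 6.

34 days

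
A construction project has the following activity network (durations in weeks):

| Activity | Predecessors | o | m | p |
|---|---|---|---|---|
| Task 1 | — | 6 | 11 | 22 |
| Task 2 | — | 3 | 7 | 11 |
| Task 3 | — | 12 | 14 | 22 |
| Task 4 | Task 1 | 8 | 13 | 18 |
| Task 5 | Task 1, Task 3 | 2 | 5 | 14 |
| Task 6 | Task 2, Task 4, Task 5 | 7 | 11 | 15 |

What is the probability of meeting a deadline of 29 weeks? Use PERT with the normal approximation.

te_Task 1 = (6 + 4·11 + 22)/6 = 72/6 = 12; σ²_Task 1 = ((22−6)/6)² = 7.111
te_Task 2 = (3 + 4·7 + 11)/6 = 42/6 = 7; σ²_Task 2 = ((11−3)/6)² = 1.778
te_Task 3 = (12 + 4·14 + 22)/6 = 90/6 = 15; σ²_Task 3 = ((22−12)/6)² = 2.778
te_Task 4 = (8 + 4·13 + 18)/6 = 78/6 = 13; σ²_Task 4 = ((18−8)/6)² = 2.778
te_Task 5 = (2 + 4·5 + 14)/6 = 36/6 = 6; σ²_Task 5 = ((14−2)/6)² = 4.000
te_Task 6 = (7 + 4·11 + 15)/6 = 66/6 = 11; σ²_Task 6 = ((15−7)/6)² = 1.778

Forward pass:
ES_Task 1 = 0; EF_Task 1 = 12
ES_Task 2 = 0; EF_Task 2 = 7
ES_Task 3 = 0; EF_Task 3 = 15
ES_Task 4 = 12; EF_Task 4 = 12+13 = 25
ES_Task 5 = max(EF_Task 1=12, EF_Task 3=15) = 15; EF_Task 5 = 15+6 = 21
ES_Task 6 = max(EF_Task 2=7, EF_Task 4=25, EF_Task 5=21) = 25; EF_Task 6 = 25+11 = 36
Expected project duration μ = 36 weeks. Critical path: Task 1 → Task 4 → Task 6.

Variance along critical path = 7.111 + 2.778 + 1.778 = 11.667; σ = √11.667 = 3.416 weeks.
Z = (29 − 36) / 3.416 = -2.049
P(T ≤ 29) = Φ(-2.049) ≈ 0.020

0.020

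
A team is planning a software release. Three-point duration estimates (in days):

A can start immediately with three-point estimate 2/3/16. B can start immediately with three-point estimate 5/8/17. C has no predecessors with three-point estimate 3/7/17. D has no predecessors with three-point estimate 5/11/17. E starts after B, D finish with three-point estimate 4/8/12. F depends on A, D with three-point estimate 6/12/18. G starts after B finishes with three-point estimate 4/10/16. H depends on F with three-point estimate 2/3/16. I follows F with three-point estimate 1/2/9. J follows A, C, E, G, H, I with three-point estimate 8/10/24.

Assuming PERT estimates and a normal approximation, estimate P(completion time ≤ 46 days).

0.907

te_A = (2 + 4·3 + 16)/6 = 30/6 = 5; σ²_A = ((16−2)/6)² = 5.444
te_B = (5 + 4·8 + 17)/6 = 54/6 = 9; σ²_B = ((17−5)/6)² = 4.000
te_C = (3 + 4·7 + 17)/6 = 48/6 = 8; σ²_C = ((17−3)/6)² = 5.444
te_D = (5 + 4·11 + 17)/6 = 66/6 = 11; σ²_D = ((17−5)/6)² = 4.000
te_E = (4 + 4·8 + 12)/6 = 48/6 = 8; σ²_E = ((12−4)/6)² = 1.778
te_F = (6 + 4·12 + 18)/6 = 72/6 = 12; σ²_F = ((18−6)/6)² = 4.000
te_G = (4 + 4·10 + 16)/6 = 60/6 = 10; σ²_G = ((16−4)/6)² = 4.000
te_H = (2 + 4·3 + 16)/6 = 30/6 = 5; σ²_H = ((16−2)/6)² = 5.444
te_I = (1 + 4·2 + 9)/6 = 18/6 = 3; σ²_I = ((9−1)/6)² = 1.778
te_J = (8 + 4·10 + 24)/6 = 72/6 = 12; σ²_J = ((24−8)/6)² = 7.111

Forward pass:
ES_A = 0; EF_A = 5
ES_B = 0; EF_B = 9
ES_C = 0; EF_C = 8
ES_D = 0; EF_D = 11
ES_E = max(EF_B=9, EF_D=11) = 11; EF_E = 11+8 = 19
ES_F = max(EF_A=5, EF_D=11) = 11; EF_F = 11+12 = 23
ES_G = 9; EF_G = 9+10 = 19
ES_H = 23; EF_H = 23+5 = 28
ES_I = 23; EF_I = 23+3 = 26
ES_J = max(EF_A=5, EF_C=8, EF_E=19, EF_G=19, EF_H=28, EF_I=26) = 28; EF_J = 28+12 = 40
Expected project duration μ = 40 days. Critical path: D → F → H → J.

Variance along critical path = 4.000 + 4.000 + 5.444 + 7.111 = 20.556; σ = √20.556 = 4.534 days.
Z = (46 − 40) / 4.534 = 1.323
P(T ≤ 46) = Φ(1.323) ≈ 0.907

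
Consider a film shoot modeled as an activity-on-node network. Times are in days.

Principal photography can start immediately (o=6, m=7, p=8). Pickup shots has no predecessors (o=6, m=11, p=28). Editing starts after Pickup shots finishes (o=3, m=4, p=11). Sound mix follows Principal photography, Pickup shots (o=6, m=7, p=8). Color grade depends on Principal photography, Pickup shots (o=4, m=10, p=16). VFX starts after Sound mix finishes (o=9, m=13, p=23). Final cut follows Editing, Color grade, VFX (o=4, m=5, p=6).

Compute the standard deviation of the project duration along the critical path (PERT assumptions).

te_Principal photography = (6 + 4·7 + 8)/6 = 42/6 = 7; σ²_Principal photography = ((8−6)/6)² = 0.111
te_Pickup shots = (6 + 4·11 + 28)/6 = 78/6 = 13; σ²_Pickup shots = ((28−6)/6)² = 13.444
te_Editing = (3 + 4·4 + 11)/6 = 30/6 = 5; σ²_Editing = ((11−3)/6)² = 1.778
te_Sound mix = (6 + 4·7 + 8)/6 = 42/6 = 7; σ²_Sound mix = ((8−6)/6)² = 0.111
te_Color grade = (4 + 4·10 + 16)/6 = 60/6 = 10; σ²_Color grade = ((16−4)/6)² = 4.000
te_VFX = (9 + 4·13 + 23)/6 = 84/6 = 14; σ²_VFX = ((23−9)/6)² = 5.444
te_Final cut = (4 + 4·5 + 6)/6 = 30/6 = 5; σ²_Final cut = ((6−4)/6)² = 0.111

Forward pass:
ES_Principal photography = 0; EF_Principal photography = 7
ES_Pickup shots = 0; EF_Pickup shots = 13
ES_Editing = 13; EF_Editing = 13+5 = 18
ES_Sound mix = max(EF_Principal photography=7, EF_Pickup shots=13) = 13; EF_Sound mix = 13+7 = 20
ES_Color grade = max(EF_Principal photography=7, EF_Pickup shots=13) = 13; EF_Color grade = 13+10 = 23
ES_VFX = 20; EF_VFX = 20+14 = 34
ES_Final cut = max(EF_Editing=18, EF_Color grade=23, EF_VFX=34) = 34; EF_Final cut = 34+5 = 39
Expected project duration μ = 39 days. Critical path: Pickup shots → Sound mix → VFX → Final cut.

Variance along critical path = 13.444 + 0.111 + 5.444 + 0.111 = 19.111
σ = √19.111 = 4.372 days

4.37 days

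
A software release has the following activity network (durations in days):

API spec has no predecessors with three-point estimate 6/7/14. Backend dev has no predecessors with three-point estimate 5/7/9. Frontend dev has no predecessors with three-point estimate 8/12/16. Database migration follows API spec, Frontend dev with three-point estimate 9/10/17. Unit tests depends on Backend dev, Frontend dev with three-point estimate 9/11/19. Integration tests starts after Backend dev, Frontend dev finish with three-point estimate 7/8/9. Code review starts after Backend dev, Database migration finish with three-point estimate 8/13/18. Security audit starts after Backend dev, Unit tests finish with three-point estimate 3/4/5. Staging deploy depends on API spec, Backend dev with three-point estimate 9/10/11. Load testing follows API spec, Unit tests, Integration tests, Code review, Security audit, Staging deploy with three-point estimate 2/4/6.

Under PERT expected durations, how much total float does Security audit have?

te_API spec = (6 + 4·7 + 14)/6 = 48/6 = 8
te_Backend dev = (5 + 4·7 + 9)/6 = 42/6 = 7
te_Frontend dev = (8 + 4·12 + 16)/6 = 72/6 = 12
te_Database migration = (9 + 4·10 + 17)/6 = 66/6 = 11
te_Unit tests = (9 + 4·11 + 19)/6 = 72/6 = 12
te_Integration tests = (7 + 4·8 + 9)/6 = 48/6 = 8
te_Code review = (8 + 4·13 + 18)/6 = 78/6 = 13
te_Security audit = (3 + 4·4 + 5)/6 = 24/6 = 4
te_Staging deploy = (9 + 4·10 + 11)/6 = 60/6 = 10
te_Load testing = (2 + 4·4 + 6)/6 = 24/6 = 4

Forward pass:
ES_API spec = 0; EF_API spec = 8
ES_Backend dev = 0; EF_Backend dev = 7
ES_Frontend dev = 0; EF_Frontend dev = 12
ES_Database migration = max(EF_API spec=8, EF_Frontend dev=12) = 12; EF_Database migration = 12+11 = 23
ES_Unit tests = max(EF_Backend dev=7, EF_Frontend dev=12) = 12; EF_Unit tests = 12+12 = 24
ES_Integration tests = max(EF_Backend dev=7, EF_Frontend dev=12) = 12; EF_Integration tests = 12+8 = 20
ES_Code review = max(EF_Backend dev=7, EF_Database migration=23) = 23; EF_Code review = 23+13 = 36
ES_Security audit = max(EF_Backend dev=7, EF_Unit tests=24) = 24; EF_Security audit = 24+4 = 28
ES_Staging deploy = max(EF_API spec=8, EF_Backend dev=7) = 8; EF_Staging deploy = 8+10 = 18
ES_Load testing = max(EF_API spec=8, EF_Unit tests=24, EF_Integration tests=20, EF_Code review=36, EF_Security audit=28, EF_Staging deploy=18) = 36; EF_Load testing = 36+4 = 40
Expected project duration μ = 40 days. Critical path: Frontend dev → Database migration → Code review → Load testing.

Backward pass:
LF_Load testing = 40; LS_Load testing = 40−4 = 36
LF_Staging deploy = LS_Load testing = 36; LS_Staging deploy = 36−10 = 26
LF_Security audit = LS_Load testing = 36; LS_Security audit = 36−4 = 32
LF_Code review = LS_Load testing = 36; LS_Code review = 36−13 = 23
LF_Integration tests = LS_Load testing = 36; LS_Integration tests = 36−8 = 28
LF_Unit tests = min(LS_Security audit=32, LS_Load testing=36) = 32; LS_Unit tests = 32−12 = 20
LF_Database migration = LS_Code review = 23; LS_Database migration = 23−11 = 12
LF_Frontend dev = min(LS_Database migration=12, LS_Unit tests=20, LS_Integration tests=28) = 12; LS_Frontend dev = 12−12 = 0
LF_Backend dev = min(LS_Unit tests=20, LS_Integration tests=28, LS_Code review=23, LS_Security audit=32, LS_Staging deploy=26) = 20; LS_Backend dev = 20−7 = 13
LF_API spec = min(LS_Database migration=12, LS_Staging deploy=26, LS_Load testing=36) = 12; LS_API spec = 12−8 = 4
Slack_Security audit = LS_Security audit − ES_Security audit = 32 − 24 = 8

8 days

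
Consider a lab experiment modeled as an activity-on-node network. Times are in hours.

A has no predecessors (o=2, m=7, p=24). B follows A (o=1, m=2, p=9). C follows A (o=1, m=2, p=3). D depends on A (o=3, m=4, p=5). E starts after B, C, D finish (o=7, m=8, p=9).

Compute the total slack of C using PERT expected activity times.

2 hours

te_A = (2 + 4·7 + 24)/6 = 54/6 = 9
te_B = (1 + 4·2 + 9)/6 = 18/6 = 3
te_C = (1 + 4·2 + 3)/6 = 12/6 = 2
te_D = (3 + 4·4 + 5)/6 = 24/6 = 4
te_E = (7 + 4·8 + 9)/6 = 48/6 = 8

Forward pass:
ES_A = 0; EF_A = 9
ES_B = 9; EF_B = 9+3 = 12
ES_C = 9; EF_C = 9+2 = 11
ES_D = 9; EF_D = 9+4 = 13
ES_E = max(EF_B=12, EF_C=11, EF_D=13) = 13; EF_E = 13+8 = 21
Expected project duration μ = 21 hours. Critical path: A → D → E.

Backward pass:
LF_E = 21; LS_E = 21−8 = 13
LF_D = LS_E = 13; LS_D = 13−4 = 9
LF_C = LS_E = 13; LS_C = 13−2 = 11
LF_B = LS_E = 13; LS_B = 13−3 = 10
LF_A = min(LS_B=10, LS_C=11, LS_D=9) = 9; LS_A = 9−9 = 0
Slack_C = LS_C − ES_C = 11 − 9 = 2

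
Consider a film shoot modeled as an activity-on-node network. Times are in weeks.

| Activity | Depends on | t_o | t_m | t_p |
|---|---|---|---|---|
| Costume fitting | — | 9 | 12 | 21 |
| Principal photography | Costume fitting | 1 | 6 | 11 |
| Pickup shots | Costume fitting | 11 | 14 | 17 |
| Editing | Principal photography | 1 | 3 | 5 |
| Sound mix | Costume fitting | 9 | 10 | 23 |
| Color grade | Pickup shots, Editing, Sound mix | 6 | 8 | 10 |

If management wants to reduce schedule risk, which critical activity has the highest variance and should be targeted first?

te_Costume fitting = (9 + 4·12 + 21)/6 = 78/6 = 13; σ²_Costume fitting = ((21−9)/6)² = 4.000
te_Principal photography = (1 + 4·6 + 11)/6 = 36/6 = 6; σ²_Principal photography = ((11−1)/6)² = 2.778
te_Pickup shots = (11 + 4·14 + 17)/6 = 84/6 = 14; σ²_Pickup shots = ((17−11)/6)² = 1.000
te_Editing = (1 + 4·3 + 5)/6 = 18/6 = 3; σ²_Editing = ((5−1)/6)² = 0.444
te_Sound mix = (9 + 4·10 + 23)/6 = 72/6 = 12; σ²_Sound mix = ((23−9)/6)² = 5.444
te_Color grade = (6 + 4·8 + 10)/6 = 48/6 = 8; σ²_Color grade = ((10−6)/6)² = 0.444

Forward pass:
ES_Costume fitting = 0; EF_Costume fitting = 13
ES_Principal photography = 13; EF_Principal photography = 13+6 = 19
ES_Pickup shots = 13; EF_Pickup shots = 13+14 = 27
ES_Editing = 19; EF_Editing = 19+3 = 22
ES_Sound mix = 13; EF_Sound mix = 13+12 = 25
ES_Color grade = max(EF_Pickup shots=27, EF_Editing=22, EF_Sound mix=25) = 27; EF_Color grade = 27+8 = 35
Expected project duration μ = 35 weeks. Critical path: Costume fitting → Pickup shots → Color grade.

Variances on critical path: σ²_Costume fitting=4.000, σ²_Pickup shots=1.000, σ²_Color grade=0.444.
Largest is σ²_Costume fitting = 4.000.

Costume fitting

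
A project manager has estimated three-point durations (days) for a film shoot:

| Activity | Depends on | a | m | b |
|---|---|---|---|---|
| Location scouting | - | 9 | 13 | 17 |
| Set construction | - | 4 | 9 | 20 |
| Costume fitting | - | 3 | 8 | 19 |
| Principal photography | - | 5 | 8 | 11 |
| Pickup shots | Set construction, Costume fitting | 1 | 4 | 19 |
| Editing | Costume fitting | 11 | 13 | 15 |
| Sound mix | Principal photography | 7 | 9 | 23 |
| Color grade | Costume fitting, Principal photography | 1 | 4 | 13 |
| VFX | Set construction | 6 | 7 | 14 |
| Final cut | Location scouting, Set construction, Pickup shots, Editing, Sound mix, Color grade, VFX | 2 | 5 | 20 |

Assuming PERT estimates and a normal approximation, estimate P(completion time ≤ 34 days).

te_Location scouting = (9 + 4·13 + 17)/6 = 78/6 = 13; σ²_Location scouting = ((17−9)/6)² = 1.778
te_Set construction = (4 + 4·9 + 20)/6 = 60/6 = 10; σ²_Set construction = ((20−4)/6)² = 7.111
te_Costume fitting = (3 + 4·8 + 19)/6 = 54/6 = 9; σ²_Costume fitting = ((19−3)/6)² = 7.111
te_Principal photography = (5 + 4·8 + 11)/6 = 48/6 = 8; σ²_Principal photography = ((11−5)/6)² = 1.000
te_Pickup shots = (1 + 4·4 + 19)/6 = 36/6 = 6; σ²_Pickup shots = ((19−1)/6)² = 9.000
te_Editing = (11 + 4·13 + 15)/6 = 78/6 = 13; σ²_Editing = ((15−11)/6)² = 0.444
te_Sound mix = (7 + 4·9 + 23)/6 = 66/6 = 11; σ²_Sound mix = ((23−7)/6)² = 7.111
te_Color grade = (1 + 4·4 + 13)/6 = 30/6 = 5; σ²_Color grade = ((13−1)/6)² = 4.000
te_VFX = (6 + 4·7 + 14)/6 = 48/6 = 8; σ²_VFX = ((14−6)/6)² = 1.778
te_Final cut = (2 + 4·5 + 20)/6 = 42/6 = 7; σ²_Final cut = ((20−2)/6)² = 9.000

Forward pass:
ES_Location scouting = 0; EF_Location scouting = 13
ES_Set construction = 0; EF_Set construction = 10
ES_Costume fitting = 0; EF_Costume fitting = 9
ES_Principal photography = 0; EF_Principal photography = 8
ES_Pickup shots = max(EF_Set construction=10, EF_Costume fitting=9) = 10; EF_Pickup shots = 10+6 = 16
ES_Editing = 9; EF_Editing = 9+13 = 22
ES_Sound mix = 8; EF_Sound mix = 8+11 = 19
ES_Color grade = max(EF_Costume fitting=9, EF_Principal photography=8) = 9; EF_Color grade = 9+5 = 14
ES_VFX = 10; EF_VFX = 10+8 = 18
ES_Final cut = max(EF_Location scouting=13, EF_Set construction=10, EF_Pickup shots=16, EF_Editing=22, EF_Sound mix=19, EF_Color grade=14, EF_VFX=18) = 22; EF_Final cut = 22+7 = 29
Expected project duration μ = 29 days. Critical path: Costume fitting → Editing → Final cut.

Variance along critical path = 7.111 + 0.444 + 9.000 = 16.556; σ = √16.556 = 4.069 days.
Z = (34 − 29) / 4.069 = 1.229
P(T ≤ 34) = Φ(1.229) ≈ 0.890

0.890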